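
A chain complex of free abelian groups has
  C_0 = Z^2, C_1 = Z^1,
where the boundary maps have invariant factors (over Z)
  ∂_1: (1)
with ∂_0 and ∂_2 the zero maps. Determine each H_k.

H_0: b_0 = 2 − 0 − 1 = 1; torsion from ∂_1 factors > 1: none. So H_0 ≅ Z.
H_1: b_1 = 1 − 1 − 0 = 0; torsion from ∂_2 factors > 1: none. So H_1 ≅ 0.

H_0 ≅ Z,  H_1 = 0.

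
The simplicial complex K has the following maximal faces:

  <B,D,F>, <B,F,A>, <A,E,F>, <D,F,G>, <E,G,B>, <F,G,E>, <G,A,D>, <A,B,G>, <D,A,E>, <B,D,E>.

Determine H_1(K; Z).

We work with the vertex ordering A < B < D < E < F < G. The simplices of K, each written with vertices in increasing order, are:

  0-simplices (6): A, B, D, E, F, G
  1-simplices (15): AB, AD, AE, AF, AG, BD, BE, BF, BG, DE, DF, DG, EF, EG, FG
  2-simplices (10): ABF, ABG, ADE, ADG, AEF, BDE, BDF, BEG, DFG, EFG

Hence C_0 ≅ Z^6, C_1 ≅ Z^15, C_2 ≅ Z^10.

The boundary map ∂_1: C_1 → C_0 sends each edge [p,q] (with p < q) to q − p.
The resulting 6×15 matrix has rank 5, and its Smith normal form has invariant factors (1,1,1,1,1).

Boundary ∂_2: C_2 → C_1 acts by ∂[p,q,r] = [q,r] − [p,r] + [p,q]. For instance
  ∂EFG = FG − EG + EF,
  ∂BEG = EG − BG + BE.
As a 15×10 matrix over Z this has rank 10, with invariant factors (1,1,1,1,1,1,1,1,1,2).

From H_k ≅ ker(∂_k) / im(∂_{k+1}) we obtain:

  H_1: rank ker ∂_1 − rank ∂_2 = (15 − 5) − 10 = 0, and ∂_2 has invariant factor 2 > 1, so H_1 = Z/2.

(K is a triangulation of the real projective plane RP^2.)

H_1 ≅ Z/2.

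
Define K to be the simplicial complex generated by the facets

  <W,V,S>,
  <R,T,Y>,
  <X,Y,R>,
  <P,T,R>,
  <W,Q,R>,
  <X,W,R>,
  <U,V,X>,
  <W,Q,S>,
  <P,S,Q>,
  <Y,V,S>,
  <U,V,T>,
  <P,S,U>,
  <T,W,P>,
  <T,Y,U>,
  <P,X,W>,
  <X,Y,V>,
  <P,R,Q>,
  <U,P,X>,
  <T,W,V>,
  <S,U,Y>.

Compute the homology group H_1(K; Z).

We work with the vertex ordering P < Q < R < S < T < U < V < W < X < Y. The simplices of K, each written with vertices in increasing order, are:

  0-simplices (10): P, Q, R, S, T, U, V, W, X, Y
  1-simplices (30): PQ, PR, PS, PT, PU, PW, PX, QR, QS, QW, RT, RW, RX, RY, SU, SV, SW, SY, TU, TV, TW, TY, UV, UX, UY, VW, VX, VY, WX, XY
  2-simplices (20): PQR, PQS, PRT, PSU, PTW, PUX, PWX, QRW, QSW, RTY, RWX, RXY, SUY, SVW, SVY, TUV, TUY, TVW, UVX, VXY

so the chain groups are C_0 ≅ Z^10, C_1 ≅ Z^30, C_2 ≅ Z^20.

The boundary map ∂_1: C_1 → C_0 sends each edge [p,q] (with p < q) to q − p.
This gives a 10×30 integer matrix of rank 9; reducing to Smith normal form yields diagonal entries (1,1,1,1,1,1,1,1,1).

Boundary ∂_2: C_2 → C_1 maps a triangle to the signed sum of its edges. For instance
  ∂PTW = TW − PW + PT,
  ∂UVX = VX − UX + UV.
The 30×20 boundary matrix has rank 20 and Smith normal form diag(1,1,1,1,1,1,1,1,1,1,1,1,1,1,1,1,1,1,1,2).

Reading off H_k = ker ∂_k / im ∂_{k+1}:

  H_1: rank ker ∂_1 − rank ∂_2 = (30 − 9) − 20 = 1, and ∂_2 has invariant factor 2 > 1, so H_1 ≅ Z × Z/2.

H_1 = Z × Z/2.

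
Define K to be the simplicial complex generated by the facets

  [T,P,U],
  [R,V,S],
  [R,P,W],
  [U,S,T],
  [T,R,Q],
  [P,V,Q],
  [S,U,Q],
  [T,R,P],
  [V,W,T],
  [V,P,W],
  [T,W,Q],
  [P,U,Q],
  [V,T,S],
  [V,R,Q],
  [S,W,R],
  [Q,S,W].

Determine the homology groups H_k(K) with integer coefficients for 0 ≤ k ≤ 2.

Fix the vertex order P < Q < R < S < T < U < V < W and write every simplex with vertices in increasing order. Then dim K = 2 and the simplices of K are:

  0-simplices (8): P, Q, R, S, T, U, V, W
  1-simplices (24): PQ, PR, PT, PU, PV, PW, QR, QS, QT, QU, QV, QW, RS, RT, RV, RW, ST, SU, SV, SW, TU, TV, TW, VW
  2-simplices (16): PQU, PQV, PRT, PRW, PTU, PVW, QRT, QRV, QSU, QSW, QTW, RSV, RSW, STU, STV, TVW

so the chain groups are C_0 ≅ Z^8, C_1 ≅ Z^24, C_2 ≅ Z^16.

∂_1: C_1 → C_0 is given by ∂[p,q] = [q] − [p].
This gives a 8×24 integer matrix of rank 7; reducing to Smith normal form yields diagonal entries (1,1,1,1,1,1,1).

∂_2: C_2 → C_1 sends each 2-simplex [p,q,r] to [q,r] − [p,r] + [p,q]. For instance
  ∂RSV = SV − RV + RS,
  ∂PRW = RW − PW + PR.
This gives a 24×16 integer matrix of rank 15; reducing to Smith normal form yields diagonal entries (1,1,1,1,1,1,1,1,1,1,1,1,1,1,1).

Reading off H_k = ker ∂_k / im ∂_{k+1}:

  H_0: rank C_0 − rank ∂_1 = 8 − 7 = 1, and the invariant factors of ∂_1 are all 1, so H_0 = Z.
  H_1: rank ker ∂_1 − rank ∂_2 = (24 − 7) − 15 = 2, and the invariant factors of ∂_2 are all 1, so H_1 = Z^2.
  H_2: rank ker ∂_2 − rank ∂_3 = (16 − 15) − 0 = 1, and there is no ∂_3, so H_2 = Z.

H_0 = Z,  H_1 = Z^2,  H_2 = Z.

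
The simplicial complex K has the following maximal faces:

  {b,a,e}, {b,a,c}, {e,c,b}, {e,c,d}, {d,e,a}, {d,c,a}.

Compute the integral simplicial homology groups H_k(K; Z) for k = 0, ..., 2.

H_0 = Z,  H_1 = 0,  H_2 = Z.

Take the total order a < b < c < d < e on the vertex set. Then K (dimension 2) consists of the simplices:

  0-simplices (5): a, b, c, d, e
  1-simplices (9): ab, ac, ad, ae, bc, be, cd, ce, de
  2-simplices (6): abc, abe, acd, ade, bce, cde

Hence C_0 ≅ Z^5, C_1 ≅ Z^9, C_2 ≅ Z^6.

The boundary map ∂_1: C_1 → C_0 is given by ∂[p,q] = [q] − [p].
As a 5×9 matrix over Z this has rank 4, with invariant factors (1,1,1,1).

∂_2: C_2 → C_1 acts by ∂[p,q,r] = [q,r] − [p,r] + [p,q]. For instance
  ∂cde = de − ce + cd,
  ∂abc = bc − ac + ab.
This gives a 9×6 integer matrix of rank 5; reducing to Smith normal form yields diagonal entries (1,1,1,1,1).

Now H_k = ker ∂_k / im ∂_{k+1}, so:

  H_0: rank C_0 − rank ∂_1 = 5 − 4 = 1, and the invariant factors of ∂_1 are all 1, so H_0 = Z.
  H_1: rank ker ∂_1 − rank ∂_2 = (9 − 4) − 5 = 0, and the invariant factors of ∂_2 are all 1, so H_1 = 0.
  H_2: rank ker ∂_2 − rank ∂_3 = (6 − 5) − 0 = 1, and there is no ∂_3, so H_2 = Z.

As a check, the Euler characteristic is 5 − 9 + 6 = 2, which agrees with 1 − 0 + 1 = 2.
(K is a triangulation of the 2-sphere S^2.)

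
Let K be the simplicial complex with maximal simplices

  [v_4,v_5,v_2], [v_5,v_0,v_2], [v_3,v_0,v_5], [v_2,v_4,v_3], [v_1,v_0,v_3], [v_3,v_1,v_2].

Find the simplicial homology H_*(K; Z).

H_0 ≅ Z,  H_1 ≅ Z,  H_2 = 0.

We work with the vertex ordering v_0 < v_1 < v_2 < v_3 < v_4 < v_5. The simplices of K, each written with vertices in increasing order, are:

  0-simplices (6): [v_0], [v_1], [v_2], [v_3], [v_4], [v_5]
  1-simplices (12): [v_0,v_1], [v_0,v_2], [v_0,v_3], [v_0,v_5], [v_1,v_2], [v_1,v_3], [v_2,v_3], [v_2,v_4], [v_2,v_5], [v_3,v_4], [v_3,v_5], [v_4,v_5]
  2-simplices (6): [v_0,v_1,v_3], [v_0,v_2,v_5], [v_0,v_3,v_5], [v_1,v_2,v_3], [v_2,v_3,v_4], [v_2,v_4,v_5]

Hence C_0 ≅ Z^6, C_1 ≅ Z^12, C_2 ≅ Z^6.

The boundary map ∂_1: C_1 → C_0 sends each edge [p,q] (with p < q) to q − p.
This gives a 6×12 integer matrix of rank 5; reducing to Smith normal form yields diagonal entries (1,1,1,1,1).

Boundary ∂_2: C_2 → C_1 acts by ∂[p,q,r] = [q,r] − [p,r] + [p,q]. For instance
  ∂[v_0,v_1,v_3] = [v_1,v_3] − [v_0,v_3] + [v_0,v_1],
  ∂[v_0,v_3,v_5] = [v_3,v_5] − [v_0,v_5] + [v_0,v_3].
The resulting 12×6 matrix has rank 6, and its Smith normal form has invariant factors (1,1,1,1,1,1).

Now H_k = ker ∂_k / im ∂_{k+1}, so:

  H_0: rank C_0 − rank ∂_1 = 6 − 5 = 1, and the invariant factors of ∂_1 are all 1, so H_0 ≅ Z.
  H_1: rank ker ∂_1 − rank ∂_2 = (12 − 5) − 6 = 1, and the invariant factors of ∂_2 are all 1, so H_1 ≅ Z.
  H_2: rank ker ∂_2 − rank ∂_3 = (6 − 6) − 0 = 0, and there is no ∂_3, so H_2 ≅ 0.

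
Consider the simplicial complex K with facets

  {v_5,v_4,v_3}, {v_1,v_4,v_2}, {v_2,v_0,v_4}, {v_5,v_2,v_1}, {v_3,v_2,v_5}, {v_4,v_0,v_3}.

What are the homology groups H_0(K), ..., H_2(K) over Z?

Fix the vertex order v_0 < v_1 < v_2 < v_3 < v_4 < v_5 and write every simplex with vertices in increasing order. Then dim K = 2 and the simplices of K are:

  0-simplices (6): [v_0], [v_1], [v_2], [v_3], [v_4], [v_5]
  1-simplices (12): [v_0,v_2], [v_0,v_3], [v_0,v_4], [v_1,v_2], [v_1,v_4], [v_1,v_5], [v_2,v_3], [v_2,v_4], [v_2,v_5], [v_3,v_4], [v_3,v_5], [v_4,v_5]
  2-simplices (6): [v_0,v_2,v_4], [v_0,v_3,v_4], [v_1,v_2,v_4], [v_1,v_2,v_5], [v_2,v_3,v_5], [v_3,v_4,v_5]

so the chain groups are C_0 ≅ Z^6, C_1 ≅ Z^12, C_2 ≅ Z^6.

The boundary map ∂_1: C_1 → C_0 maps an edge to its endpoints' difference, ∂[p,q] = q − p. For instance
  ∂[v_4,v_5] = [v_5] − [v_4].
The 6×12 boundary matrix has rank 5 and Smith normal form diag(1,1,1,1,1).

∂_2: C_2 → C_1 maps a triangle to the signed sum of its edges. For instance
  ∂[v_1,v_2,v_5] = [v_2,v_5] − [v_1,v_5] + [v_1,v_2],
  ∂[v_0,v_2,v_4] = [v_2,v_4] − [v_0,v_4] + [v_0,v_2].
The resulting 12×6 matrix has rank 6, and its Smith normal form has invariant factors (1,1,1,1,1,1).

From H_k ≅ ker(∂_k) / im(∂_{k+1}) we obtain:

  H_0: rank C_0 − rank ∂_1 = 6 − 5 = 1, and the invariant factors of ∂_1 are all 1, so H_0 = Z.
  H_1: rank ker ∂_1 − rank ∂_2 = (12 − 5) − 6 = 1, and the invariant factors of ∂_2 are all 1, so H_1 = Z.
  H_2: rank ker ∂_2 − rank ∂_3 = (6 − 6) − 0 = 0, and there is no ∂_3, so H_2 = 0.

H_0 ≅ Z,  H_1 ≅ Z,  H_2 = 0.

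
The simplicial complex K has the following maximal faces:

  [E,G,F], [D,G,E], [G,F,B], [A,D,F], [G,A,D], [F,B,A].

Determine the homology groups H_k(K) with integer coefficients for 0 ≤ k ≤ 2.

H_0 ≅ Z,  H_1 ≅ Z,  H_2 = 0.

Fix the vertex order A < B < D < E < F < G and write every simplex with vertices in increasing order. Then dim K = 2 and the simplices of K are:

  0-simplices (6): A, B, D, E, F, G
  1-simplices (12): AB, AD, AF, AG, BF, BG, DE, DF, DG, EF, EG, FG
  2-simplices (6): ABF, ADF, ADG, BFG, DEG, EFG

Hence C_0 ≅ Z^6, C_1 ≅ Z^12, C_2 ≅ Z^6.

Boundary ∂_1: C_1 → C_0 is given by ∂[p,q] = [q] − [p]. For instance
  ∂EG = G − E.
The 6×12 boundary matrix has rank 5 and Smith normal form diag(1,1,1,1,1).

Boundary ∂_2: C_2 → C_1 sends each 2-simplex [p,q,r] to [q,r] − [p,r] + [p,q]. For instance
  ∂ABF = BF − AF + AB,
  ∂ADF = DF − AF + AD.
The resulting 12×6 matrix has rank 6, and its Smith normal form has invariant factors (1,1,1,1,1,1).

Computing H_k = (kernel of ∂_k) / (image of ∂_{k+1}):

  H_0: rank C_0 − rank ∂_1 = 6 − 5 = 1, and the invariant factors of ∂_1 are all 1, so H_0 ≅ Z.
  H_1: rank ker ∂_1 − rank ∂_2 = (12 − 5) − 6 = 1, and the invariant factors of ∂_2 are all 1, so H_1 ≅ Z.
  H_2: rank ker ∂_2 − rank ∂_3 = (6 − 6) − 0 = 0, and there is no ∂_3, so H_2 ≅ 0.

(K is a triangulation of the cylinder S^1 x I.)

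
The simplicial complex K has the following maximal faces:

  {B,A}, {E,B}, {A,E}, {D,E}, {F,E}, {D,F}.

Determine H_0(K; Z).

H_0 = Z.

Take the total order A < B < D < E < F on the vertex set. Then K (dimension 1) consists of the simplices:

  0-simplices (5): A, B, D, E, F
  1-simplices (6): AB, AE, BE, DE, DF, EF

giving chain groups C_0 ≅ Z^5, C_1 ≅ Z^6.

∂_1: C_1 → C_0 sends each edge [p,q] (with p < q) to q − p. For instance
  ∂EF = F − E.
The resulting 5×6 matrix has rank 4, and its Smith normal form has invariant factors (1,1,1,1).

From H_k ≅ ker(∂_k) / im(∂_{k+1}) we obtain:

  H_0: rank C_0 − rank ∂_1 = 5 − 4 = 1, and the invariant factors of ∂_1 are all 1, so H_0 ≅ Z.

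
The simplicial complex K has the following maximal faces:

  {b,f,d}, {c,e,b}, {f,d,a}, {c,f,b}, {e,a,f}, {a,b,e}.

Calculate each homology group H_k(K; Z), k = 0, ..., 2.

H_0 ≅ Z,  H_1 ≅ Z,  H_2 = 0.

Take the total order a < b < c < d < e < f on the vertex set. Then K (dimension 2) consists of the simplices:

  0-simplices (6): a, b, c, d, e, f
  1-simplices (12): ab, ad, ae, af, bc, bd, be, bf, ce, cf, df, ef
  2-simplices (6): abe, adf, aef, bce, bcf, bdf

so the chain groups are C_0 ≅ Z^6, C_1 ≅ Z^12, C_2 ≅ Z^6.

The boundary map ∂_1: C_1 → C_0 maps an edge to its endpoints' difference, ∂[p,q] = q − p.
As a 6×12 matrix over Z this has rank 5, with invariant factors (1,1,1,1,1).

Boundary ∂_2: C_2 → C_1 maps a triangle to the signed sum of its edges. For instance
  ∂bdf = df − bf + bd,
  ∂bcf = cf − bf + bc.
This gives a 12×6 integer matrix of rank 6; reducing to Smith normal form yields diagonal entries (1,1,1,1,1,1).

Reading off H_k = ker ∂_k / im ∂_{k+1}:

  H_0: rank C_0 − rank ∂_1 = 6 − 5 = 1, and the invariant factors of ∂_1 are all 1, so H_0 = Z.
  H_1: rank ker ∂_1 − rank ∂_2 = (12 − 5) − 6 = 1, and the invariant factors of ∂_2 are all 1, so H_1 = Z.
  H_2: rank ker ∂_2 − rank ∂_3 = (6 − 6) − 0 = 0, and there is no ∂_3, so H_2 = 0.

As a check, the Euler characteristic is 6 − 12 + 6 = 0, which agrees with 1 − 1 + 0 = 0.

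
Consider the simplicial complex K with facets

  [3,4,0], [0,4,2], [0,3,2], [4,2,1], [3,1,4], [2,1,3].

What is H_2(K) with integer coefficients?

K has 5 vertices, 9 edges, 6 triangles.
rank ∂_2 = 5, rank ∂_3 = 0 ⇒ b_2 = 6 − 5 − 0 = 1. So H_2 ≅ Z.

H_2 = Z.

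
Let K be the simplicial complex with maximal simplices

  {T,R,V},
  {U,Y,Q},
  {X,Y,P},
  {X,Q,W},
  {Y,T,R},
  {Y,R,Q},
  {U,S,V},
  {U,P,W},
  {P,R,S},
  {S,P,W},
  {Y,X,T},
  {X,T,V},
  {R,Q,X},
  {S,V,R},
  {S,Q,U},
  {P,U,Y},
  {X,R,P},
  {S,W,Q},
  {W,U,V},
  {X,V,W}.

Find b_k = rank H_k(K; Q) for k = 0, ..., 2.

b_0 = 1, b_1 = 1, b_2 = 0.

Fix the vertex order P < Q < R < S < T < U < V < W < X < Y and write every simplex with vertices in increasing order. Then dim K = 2 and the simplices of K are:

  0-simplices (10): P, Q, R, S, T, U, V, W, X, Y
  1-simplices (30): PR, PS, PU, PW, PX, PY, QR, QS, QU, QW, QX, QY, RS, RT, RV, RX, RY, SU, SV, SW, TV, TX, TY, UV, UW, UY, VW, VX, WX, XY
  2-simplices (20): PRS, PRX, PSW, PUW, PUY, PXY, QRX, QRY, QSU, QSW, QUY, QWX, RSV, RTV, RTY, SUV, TVX, TXY, UVW, VWX

giving chain groups C_0 ≅ Z^10, C_1 ≅ Z^30, C_2 ≅ Z^20.

∂_1: C_1 → C_0 maps an edge to its endpoints' difference, ∂[p,q] = q − p. For instance
  ∂XY = Y − X.
As a 10×30 matrix over Z this has rank 9, with invariant factors (1,1,1,1,1,1,1,1,1).

The boundary map ∂_2: C_2 → C_1 maps a triangle to the signed sum of its edges. For instance
  ∂TVX = VX − TX + TV,
  ∂QSU = SU − QU + QS.
The resulting 30×20 matrix has rank 20, and its Smith normal form has invariant factors (1,1,1,1,1,1,1,1,1,1,1,1,1,1,1,1,1,1,1,2).

Reading off H_k = ker ∂_k / im ∂_{k+1}:

  H_0: rank C_0 − rank ∂_1 = 10 − 9 = 1, and the invariant factors of ∂_1 are all 1, so H_0 ≅ Z.
  H_1: rank ker ∂_1 − rank ∂_2 = (30 − 9) − 20 = 1, and ∂_2 has invariant factor 2 > 1, so H_1 ≅ Z ⊕ Z_2.
  H_2: rank ker ∂_2 − rank ∂_3 = (20 − 20) − 0 = 0, and there is no ∂_3, so H_2 ≅ 0.

Hence the Betti numbers are b_0 = 1, b_1 = 1, b_2 = 0.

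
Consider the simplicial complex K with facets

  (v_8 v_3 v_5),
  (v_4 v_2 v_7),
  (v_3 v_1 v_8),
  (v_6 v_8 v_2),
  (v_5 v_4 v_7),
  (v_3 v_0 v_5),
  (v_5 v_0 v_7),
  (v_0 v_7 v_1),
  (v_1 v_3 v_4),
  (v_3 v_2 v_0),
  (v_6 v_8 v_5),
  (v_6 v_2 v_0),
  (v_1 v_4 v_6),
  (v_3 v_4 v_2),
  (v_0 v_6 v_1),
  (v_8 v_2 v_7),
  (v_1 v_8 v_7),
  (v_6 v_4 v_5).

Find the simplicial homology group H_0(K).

H_0 = Z.

We work with the vertex ordering v_0 < v_1 < v_2 < v_3 < v_4 < v_5 < v_6 < v_7 < v_8. The simplices of K, each written with vertices in increasing order, are:

  0-simplices (9): [v_0], [v_1], [v_2], [v_3], [v_4], [v_5], [v_6], [v_7], [v_8]
  1-simplices (27): (27 of them)
  2-simplices (18): (18 of them)

Hence C_0 ≅ Z^9, C_1 ≅ Z^27, C_2 ≅ Z^18.

The boundary map ∂_1: C_1 → C_0 is given by ∂[p,q] = [q] − [p].
The resulting 9×27 matrix has rank 8, and its Smith normal form has invariant factors (1,1,1,1,1,1,1,1).

The boundary map ∂_2: C_2 → C_1 sends each 2-simplex [p,q,r] to [q,r] − [p,r] + [p,q]. For instance
  ∂[v_4,v_5,v_7] = [v_5,v_7] − [v_4,v_7] + [v_4,v_5],
  ∂[v_3,v_5,v_8] = [v_5,v_8] − [v_3,v_8] + [v_3,v_5].
This gives a 27×18 integer matrix of rank 17; reducing to Smith normal form yields diagonal entries (1,1,1,1,1,1,1,1,1,1,1,1,1,1,1,1,1).

Computing H_k = (kernel of ∂_k) / (image of ∂_{k+1}):

  H_0: rank C_0 − rank ∂_1 = 9 − 8 = 1, and the invariant factors of ∂_1 are all 1, so H_0 = Z.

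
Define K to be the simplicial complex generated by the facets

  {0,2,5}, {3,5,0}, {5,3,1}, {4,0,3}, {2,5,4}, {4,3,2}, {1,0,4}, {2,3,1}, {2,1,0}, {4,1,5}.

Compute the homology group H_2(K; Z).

Take the total order 0 < 1 < 2 < 3 < 4 < 5 on the vertex set. Then K (dimension 2) consists of the simplices:

  0-simplices (6): [0], [1], [2], [3], [4], [5]
  1-simplices (15): [0,1], [0,2], [0,3], [0,4], [0,5], [1,2], [1,3], [1,4], [1,5], [2,3], [2,4], [2,5], [3,4], [3,5], [4,5]
  2-simplices (10): [0,1,2], [0,1,4], [0,2,5], [0,3,4], [0,3,5], [1,2,3], [1,3,5], [1,4,5], [2,3,4], [2,4,5]

Hence C_0 ≅ Z^6, C_1 ≅ Z^15, C_2 ≅ Z^10.

Boundary ∂_1: C_1 → C_0 is given by ∂[p,q] = [q] − [p]. For instance
  ∂[3,4] = [4] − [3].
The resulting 6×15 matrix has rank 5, and its Smith normal form has invariant factors (1,1,1,1,1).

∂_2: C_2 → C_1 maps a triangle to the signed sum of its edges. For instance
  ∂[1,3,5] = [3,5] − [1,5] + [1,3],
  ∂[2,3,4] = [3,4] − [2,4] + [2,3].
The 15×10 boundary matrix has rank 10 and Smith normal form diag(1,1,1,1,1,1,1,1,1,2).

From H_k ≅ ker(∂_k) / im(∂_{k+1}) we obtain:

  H_2: rank ker ∂_2 − rank ∂_3 = (10 − 10) − 0 = 0, and there is no ∂_3, so H_2 ≅ 0.

(K is a triangulation of the real projective plane RP^2.)

H_2 = 0.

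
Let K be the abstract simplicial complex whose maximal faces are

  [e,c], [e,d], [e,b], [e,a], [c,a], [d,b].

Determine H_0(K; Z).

Fix the vertex order a < b < c < d < e and write every simplex with vertices in increasing order. Then dim K = 1 and the simplices of K are:

  0-simplices (5): a, b, c, d, e
  1-simplices (6): ac, ae, bd, be, ce, de

Hence C_0 ≅ Z^5, C_1 ≅ Z^6.

Boundary ∂_1: C_1 → C_0 maps an edge to its endpoints' difference, ∂[p,q] = q − p.
This gives a 5×6 integer matrix of rank 4; reducing to Smith normal form yields diagonal entries (1,1,1,1).

Now H_k = ker ∂_k / im ∂_{k+1}, so:

  H_0: rank C_0 − rank ∂_1 = 5 − 4 = 1, and the invariant factors of ∂_1 are all 1, so H_0 ≅ Z.

(K is a triangulation of a wedge of 2 circles.)

H_0 = Z.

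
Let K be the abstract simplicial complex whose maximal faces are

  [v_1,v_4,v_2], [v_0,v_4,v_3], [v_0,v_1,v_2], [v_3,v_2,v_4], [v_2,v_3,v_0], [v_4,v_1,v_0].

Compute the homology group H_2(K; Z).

H_2 = Z.

Order the vertices as v_0 < v_1 < v_2 < v_3 < v_4. Listing each simplex with vertices in this order, K has dimension 2 with simplices:

  0-simplices (5): [v_0], [v_1], [v_2], [v_3], [v_4]
  1-simplices (9): [v_0,v_1], [v_0,v_2], [v_0,v_3], [v_0,v_4], [v_1,v_2], [v_1,v_4], [v_2,v_3], [v_2,v_4], [v_3,v_4]
  2-simplices (6): [v_0,v_1,v_2], [v_0,v_1,v_4], [v_0,v_2,v_3], [v_0,v_3,v_4], [v_1,v_2,v_4], [v_2,v_3,v_4]

giving chain groups C_0 ≅ Z^5, C_1 ≅ Z^9, C_2 ≅ Z^6.

∂_1: C_1 → C_0 is given by ∂[p,q] = [q] − [p]. For instance
  ∂[v_1,v_2] = [v_2] − [v_1].
The resulting 5×9 matrix has rank 4, and its Smith normal form has invariant factors (1,1,1,1).

∂_2: C_2 → C_1 sends each 2-simplex [p,q,r] to [q,r] − [p,r] + [p,q]. For instance
  ∂[v_0,v_1,v_2] = [v_1,v_2] − [v_0,v_2] + [v_0,v_1],
  ∂[v_2,v_3,v_4] = [v_3,v_4] − [v_2,v_4] + [v_2,v_3].
The 9×6 boundary matrix has rank 5 and Smith normal form diag(1,1,1,1,1).

Reading off H_k = ker ∂_k / im ∂_{k+1}:

  H_2: rank ker ∂_2 − rank ∂_3 = (6 − 5) − 0 = 1, and there is no ∂_3, so H_2 ≅ Z.

(K is a triangulation of the 2-sphere S^2.)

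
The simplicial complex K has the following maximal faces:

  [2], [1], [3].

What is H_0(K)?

Take the total order 1 < 2 < 3 on the vertex set. Then K (dimension 0) consists of the simplices:

  0-simplices (3): [1], [2], [3]

Hence C_0 ≅ Z^3.

Computing H_k = (kernel of ∂_k) / (image of ∂_{k+1}):

  H_0: rank C_0 − rank ∂_1 = 3 − 0 = 3, and there is no ∂_1, so H_0 ≅ Z^3.

(K is a triangulation of a set of 3 points.)

H_0 ≅ Z^3.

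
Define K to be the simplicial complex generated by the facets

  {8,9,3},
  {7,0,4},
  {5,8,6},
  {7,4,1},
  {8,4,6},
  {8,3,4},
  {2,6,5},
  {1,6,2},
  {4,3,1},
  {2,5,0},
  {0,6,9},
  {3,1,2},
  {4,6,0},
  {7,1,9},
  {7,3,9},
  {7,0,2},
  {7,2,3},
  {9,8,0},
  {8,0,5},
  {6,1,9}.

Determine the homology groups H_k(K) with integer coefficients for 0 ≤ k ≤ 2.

H_0 = Z,  H_1 = Z ⊕ Z/2,  H_2 = 0.

Fix the vertex order 0 < 1 < 2 < 3 < 4 < 5 < 6 < 7 < 8 < 9 and write every simplex with vertices in increasing order. Then dim K = 2 and the simplices of K are:

  0-simplices (10): [0], [1], [2], [3], [4], [5], [6], [7], [8], [9]
  1-simplices (30): (30 of them)
  2-simplices (20): (20 of them)

so the chain groups are C_0 ≅ Z^10, C_1 ≅ Z^30, C_2 ≅ Z^20.

The boundary map ∂_1: C_1 → C_0 is given by ∂[p,q] = [q] − [p]. For instance
  ∂[0,6] = [6] − [0].
As a 10×30 matrix over Z this has rank 9, with invariant factors (1,1,1,1,1,1,1,1,1).

∂_2: C_2 → C_1 maps a triangle to the signed sum of its edges. For instance
  ∂[0,6,9] = [6,9] − [0,9] + [0,6],
  ∂[0,2,5] = [2,5] − [0,5] + [0,2].
As a 30×20 matrix over Z this has rank 20, with invariant factors (1,1,1,1,1,1,1,1,1,1,1,1,1,1,1,1,1,1,1,2).

Computing H_k = (kernel of ∂_k) / (image of ∂_{k+1}):

  H_0: rank C_0 − rank ∂_1 = 10 − 9 = 1, and the invariant factors of ∂_1 are all 1, so H_0 ≅ Z.
  H_1: rank ker ∂_1 − rank ∂_2 = (30 − 9) − 20 = 1, and ∂_2 has invariant factor 2 > 1, so H_1 ≅ Z ⊕ Z/2.
  H_2: rank ker ∂_2 − rank ∂_3 = (20 − 20) − 0 = 0, and there is no ∂_3, so H_2 ≅ 0.

As a check, the Euler characteristic is 10 − 30 + 20 = 0, which agrees with 1 − 1 + 0 = 0.
(K is a triangulation of the Klein bottle.)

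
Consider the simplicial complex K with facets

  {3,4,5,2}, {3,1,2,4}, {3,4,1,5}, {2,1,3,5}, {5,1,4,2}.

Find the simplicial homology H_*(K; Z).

H_0 = Z,  H_1 = 0,  H_2 = 0,  H_3 = Z.

Take the total order 1 < 2 < 3 < 4 < 5 on the vertex set. Then K (dimension 3) consists of the simplices:

  0-simplices (5): [1], [2], [3], [4], [5]
  1-simplices (10): [1,2], [1,3], [1,4], [1,5], [2,3], [2,4], [2,5], [3,4], [3,5], [4,5]
  2-simplices (10): [1,2,3], [1,2,4], [1,2,5], [1,3,4], [1,3,5], [1,4,5], [2,3,4], [2,3,5], [2,4,5], [3,4,5]
  3-simplices (5): [1,2,3,4], [1,2,3,5], [1,2,4,5], [1,3,4,5], [2,3,4,5]

giving chain groups C_0 ≅ Z^5, C_1 ≅ Z^10, C_2 ≅ Z^10, C_3 ≅ Z^5.

Boundary ∂_1: C_1 → C_0 sends each edge [p,q] (with p < q) to q − p.
As a 5×10 matrix over Z this has rank 4, with invariant factors (1,1,1,1).

Boundary ∂_2: C_2 → C_1 maps a triangle to the signed sum of its edges. For instance
  ∂[3,4,5] = [4,5] − [3,5] + [3,4],
  ∂[1,2,5] = [2,5] − [1,5] + [1,2].
The resulting 10×10 matrix has rank 6, and its Smith normal form has invariant factors (1,1,1,1,1,1).

Boundary ∂_3: C_3 → C_2 sends each 3-simplex σ to the alternating sum Σ_i (−1)^i (σ with its i-th vertex removed). For instance
  ∂[2,3,4,5] = [3,4,5] − [2,4,5] + [2,3,5] − [2,3,4],
  ∂[1,2,3,4] = [2,3,4] − [1,3,4] + [1,2,4] − [1,2,3].
The resulting 10×5 matrix has rank 4, and its Smith normal form has invariant factors (1,1,1,1).

Now H_k = ker ∂_k / im ∂_{k+1}, so:

  H_0: rank C_0 − rank ∂_1 = 5 − 4 = 1, and the invariant factors of ∂_1 are all 1, so H_0 = Z.
  H_1: rank ker ∂_1 − rank ∂_2 = (10 − 4) − 6 = 0, and the invariant factors of ∂_2 are all 1, so H_1 = 0.
  H_2: rank ker ∂_2 − rank ∂_3 = (10 − 6) − 4 = 0, and the invariant factors of ∂_3 are all 1, so H_2 = 0.
  H_3: rank ker ∂_3 − rank ∂_4 = (5 − 4) − 0 = 1, and there is no ∂_4, so H_3 = Z.

As a check, the Euler characteristic is 5 − 10 + 10 − 5 = 0, which agrees with 1 − 0 + 0 − 1 = 0.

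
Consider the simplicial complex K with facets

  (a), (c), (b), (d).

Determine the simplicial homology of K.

Take the total order a < b < c < d on the vertex set. Then K (dimension 0) consists of the simplices:

  0-simplices (4): a, b, c, d

giving chain groups C_0 ≅ Z^4.

Reading off H_k = ker ∂_k / im ∂_{k+1}:

  H_0: rank C_0 − rank ∂_1 = 4 − 0 = 4, and there is no ∂_1, so H_0 ≅ Z^4.

H_0 = Z^4.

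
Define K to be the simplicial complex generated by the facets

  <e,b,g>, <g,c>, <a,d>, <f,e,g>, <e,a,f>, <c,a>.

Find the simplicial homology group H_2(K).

K has 7 vertices, 10 edges, 3 triangles.
rank ∂_2 = 3, rank ∂_3 = 0 ⇒ b_2 = 3 − 3 − 0 = 0. So H_2 ≅ 0.

H_2 ≅ 0.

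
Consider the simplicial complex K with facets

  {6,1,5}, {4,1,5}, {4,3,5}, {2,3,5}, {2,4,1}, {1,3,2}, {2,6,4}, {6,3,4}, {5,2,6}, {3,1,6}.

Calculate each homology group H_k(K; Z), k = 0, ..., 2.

Take the total order 1 < 2 < 3 < 4 < 5 < 6 on the vertex set. Then K (dimension 2) consists of the simplices:

  0-simplices (6): [1], [2], [3], [4], [5], [6]
  1-simplices (15): [1,2], [1,3], [1,4], [1,5], [1,6], [2,3], [2,4], [2,5], [2,6], [3,4], [3,5], [3,6], [4,5], [4,6], [5,6]
  2-simplices (10): [1,2,3], [1,2,4], [1,3,6], [1,4,5], [1,5,6], [2,3,5], [2,4,6], [2,5,6], [3,4,5], [3,4,6]

Hence C_0 ≅ Z^6, C_1 ≅ Z^15, C_2 ≅ Z^10.

Boundary ∂_1: C_1 → C_0 sends each edge [p,q] (with p < q) to q − p. For instance
  ∂[1,5] = [5] − [1].
As a 6×15 matrix over Z this has rank 5, with invariant factors (1,1,1,1,1).

The boundary map ∂_2: C_2 → C_1 sends each 2-simplex [p,q,r] to [q,r] − [p,r] + [p,q]. For instance
  ∂[1,5,6] = [5,6] − [1,6] + [1,5],
  ∂[3,4,5] = [4,5] − [3,5] + [3,4].
This gives a 15×10 integer matrix of rank 10; reducing to Smith normal form yields diagonal entries (1,1,1,1,1,1,1,1,1,2).

From H_k ≅ ker(∂_k) / im(∂_{k+1}) we obtain:

  H_0: rank C_0 − rank ∂_1 = 6 − 5 = 1, and the invariant factors of ∂_1 are all 1, so H_0 ≅ Z.
  H_1: rank ker ∂_1 − rank ∂_2 = (15 − 5) − 10 = 0, and ∂_2 has invariant factor 2 > 1, so H_1 ≅ Z/2.
  H_2: rank ker ∂_2 − rank ∂_3 = (10 − 10) − 0 = 0, and there is no ∂_3, so H_2 ≅ 0.

H_0 ≅ Z,  H_1 ≅ Z/2,  H_2 = 0.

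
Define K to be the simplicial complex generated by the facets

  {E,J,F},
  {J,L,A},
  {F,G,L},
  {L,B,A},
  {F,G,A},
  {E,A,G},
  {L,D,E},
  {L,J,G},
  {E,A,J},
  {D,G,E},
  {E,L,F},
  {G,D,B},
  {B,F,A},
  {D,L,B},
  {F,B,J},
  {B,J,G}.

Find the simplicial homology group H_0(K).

Order the vertices as A < B < D < E < F < G < J < L. Listing each simplex with vertices in this order, K has dimension 2 with simplices:

  0-simplices (8): A, B, D, E, F, G, J, L
  1-simplices (24): AB, AE, AF, AG, AJ, AL, BD, BF, BG, BJ, BL, DE, DG, DL, EF, EG, EJ, EL, FG, FJ, FL, GJ, GL, JL
  2-simplices (16): ABF, ABL, AEG, AEJ, AFG, AJL, BDG, BDL, BFJ, BGJ, DEG, DEL, EFJ, EFL, FGL, GJL

so the chain groups are C_0 ≅ Z^8, C_1 ≅ Z^24, C_2 ≅ Z^16.

The boundary map ∂_1: C_1 → C_0 maps an edge to its endpoints' difference, ∂[p,q] = q − p. For instance
  ∂DL = L − D.
As a 8×24 matrix over Z this has rank 7, with invariant factors (1,1,1,1,1,1,1).

∂_2: C_2 → C_1 acts by ∂[p,q,r] = [q,r] − [p,r] + [p,q]. For instance
  ∂EFJ = FJ − EJ + EF,
  ∂EFL = FL − EL + EF.
The resulting 24×16 matrix has rank 15, and its Smith normal form has invariant factors (1,1,1,1,1,1,1,1,1,1,1,1,1,1,1).

Computing H_k = (kernel of ∂_k) / (image of ∂_{k+1}):

  H_0: rank C_0 − rank ∂_1 = 8 − 7 = 1, and the invariant factors of ∂_1 are all 1, so H_0 ≅ Z.

(K is a triangulation of the torus T^2.)

H_0 ≅ Z.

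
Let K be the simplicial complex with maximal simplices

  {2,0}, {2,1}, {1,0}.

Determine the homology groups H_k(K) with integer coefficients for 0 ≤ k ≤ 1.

H_0 = Z,  H_1 = Z.

Fix the vertex order 0 < 1 < 2 and write every simplex with vertices in increasing order. Then dim K = 1 and the simplices of K are:

  0-simplices (3): [0], [1], [2]
  1-simplices (3): [0,1], [0,2], [1,2]

Hence C_0 ≅ Z^3, C_1 ≅ Z^3.

The boundary map ∂_1: C_1 → C_0 sends each edge [p,q] (with p < q) to q − p. For instance
  ∂[1,2] = [2] − [1].
This gives a 3×3 integer matrix of rank 2; reducing to Smith normal form yields diagonal entries (1,1).

Now H_k = ker ∂_k / im ∂_{k+1}, so:

  H_0: rank C_0 − rank ∂_1 = 3 − 2 = 1, and the invariant factors of ∂_1 are all 1, so H_0 ≅ Z.
  H_1: rank ker ∂_1 − rank ∂_2 = (3 − 2) − 0 = 1, and there is no ∂_2, so H_1 ≅ Z.

(K is a triangulation of the circle S^1.)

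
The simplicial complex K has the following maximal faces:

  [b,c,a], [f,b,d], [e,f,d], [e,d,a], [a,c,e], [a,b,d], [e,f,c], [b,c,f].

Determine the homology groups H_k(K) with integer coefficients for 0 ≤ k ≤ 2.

We work with the vertex ordering a < b < c < d < e < f. The simplices of K, each written with vertices in increasing order, are:

  0-simplices (6): a, b, c, d, e, f
  1-simplices (12): ab, ac, ad, ae, bc, bd, bf, ce, cf, de, df, ef
  2-simplices (8): abc, abd, ace, ade, bcf, bdf, cef, def

Hence C_0 ≅ Z^6, C_1 ≅ Z^12, C_2 ≅ Z^8.

The boundary map ∂_1: C_1 → C_0 is given by ∂[p,q] = [q] − [p]. For instance
  ∂de = e − d.
This gives a 6×12 integer matrix of rank 5; reducing to Smith normal form yields diagonal entries (1,1,1,1,1).

The boundary map ∂_2: C_2 → C_1 sends each 2-simplex [p,q,r] to [q,r] − [p,r] + [p,q]. For instance
  ∂abc = bc − ac + ab,
  ∂ade = de − ae + ad.
The resulting 12×8 matrix has rank 7, and its Smith normal form has invariant factors (1,1,1,1,1,1,1).

Computing H_k = (kernel of ∂_k) / (image of ∂_{k+1}):

  H_0: rank C_0 − rank ∂_1 = 6 − 5 = 1, and the invariant factors of ∂_1 are all 1, so H_0 = Z.
  H_1: rank ker ∂_1 − rank ∂_2 = (12 − 5) − 7 = 0, and the invariant factors of ∂_2 are all 1, so H_1 = 0.
  H_2: rank ker ∂_2 − rank ∂_3 = (8 − 7) − 0 = 1, and there is no ∂_3, so H_2 = Z.

As a check, the Euler characteristic is 6 − 12 + 8 = 2, which agrees with 1 − 0 + 1 = 2.

H_0 ≅ Z,  H_1 = 0,  H_2 ≅ Z.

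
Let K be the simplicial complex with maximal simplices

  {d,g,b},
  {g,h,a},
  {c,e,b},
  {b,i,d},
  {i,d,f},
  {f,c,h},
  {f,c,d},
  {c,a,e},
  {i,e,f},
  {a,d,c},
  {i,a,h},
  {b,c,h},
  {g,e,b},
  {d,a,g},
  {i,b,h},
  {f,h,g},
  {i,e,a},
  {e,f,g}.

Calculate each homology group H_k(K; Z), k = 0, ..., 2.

H_0 = Z,  H_1 = Z^2,  H_2 = Z.

K has 9 vertices, 27 edges, 18 triangles.
rank ∂_0 = 0, rank ∂_1 = 8 ⇒ b_0 = 9 − 0 − 8 = 1; all invariant factors of ∂_1 are 1 so no torsion. So H_0 ≅ Z.
rank ∂_1 = 8, rank ∂_2 = 17 ⇒ b_1 = 27 − 8 − 17 = 2; all invariant factors of ∂_2 are 1 so no torsion. So H_1 ≅ Z^2.
rank ∂_2 = 17, rank ∂_3 = 0 ⇒ b_2 = 18 − 17 − 0 = 1. So H_2 ≅ Z.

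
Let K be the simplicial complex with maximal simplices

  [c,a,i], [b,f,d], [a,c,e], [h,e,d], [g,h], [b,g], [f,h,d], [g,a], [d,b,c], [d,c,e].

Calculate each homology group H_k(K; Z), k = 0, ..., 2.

K has 9 vertices, 17 edges, 7 triangles.
rank ∂_0 = 0, rank ∂_1 = 8 ⇒ b_0 = 9 − 0 − 8 = 1; all invariant factors of ∂_1 are 1 so no torsion. So H_0 ≅ Z.
rank ∂_1 = 8, rank ∂_2 = 7 ⇒ b_1 = 17 − 8 − 7 = 2; all invariant factors of ∂_2 are 1 so no torsion. So H_1 ≅ Z^2.
rank ∂_2 = 7, rank ∂_3 = 0 ⇒ b_2 = 7 − 7 − 0 = 0. So H_2 ≅ 0.

H_0 = Z,  H_1 = Z^2,  H_2 = 0.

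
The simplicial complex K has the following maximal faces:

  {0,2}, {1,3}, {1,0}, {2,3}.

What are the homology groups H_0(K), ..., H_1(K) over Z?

K has 4 vertices, 4 edges.
rank ∂_0 = 0, rank ∂_1 = 3 ⇒ b_0 = 4 − 0 − 3 = 1; all invariant factors of ∂_1 are 1 so no torsion. So H_0 ≅ Z.
rank ∂_1 = 3, rank ∂_2 = 0 ⇒ b_1 = 4 − 3 − 0 = 1. So H_1 ≅ Z.

H_0 = Z,  H_1 = Z.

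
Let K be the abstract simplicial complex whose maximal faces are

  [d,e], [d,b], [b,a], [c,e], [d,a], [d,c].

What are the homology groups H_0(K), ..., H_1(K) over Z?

H_0 ≅ Z,  H_1 ≅ Z^2.

Order the vertices as a < b < c < d < e. Listing each simplex with vertices in this order, K has dimension 1 with simplices:

  0-simplices (5): a, b, c, d, e
  1-simplices (6): ab, ad, bd, cd, ce, de

giving chain groups C_0 ≅ Z^5, C_1 ≅ Z^6.

The boundary map ∂_1: C_1 → C_0 sends each edge [p,q] (with p < q) to q − p.
This gives a 5×6 integer matrix of rank 4; reducing to Smith normal form yields diagonal entries (1,1,1,1).

Reading off H_k = ker ∂_k / im ∂_{k+1}:

  H_0: rank C_0 − rank ∂_1 = 5 − 4 = 1, and the invariant factors of ∂_1 are all 1, so H_0 = Z.
  H_1: rank ker ∂_1 − rank ∂_2 = (6 − 4) − 0 = 2, and there is no ∂_2, so H_1 = Z^2.

(K is a triangulation of a wedge of 2 circles.)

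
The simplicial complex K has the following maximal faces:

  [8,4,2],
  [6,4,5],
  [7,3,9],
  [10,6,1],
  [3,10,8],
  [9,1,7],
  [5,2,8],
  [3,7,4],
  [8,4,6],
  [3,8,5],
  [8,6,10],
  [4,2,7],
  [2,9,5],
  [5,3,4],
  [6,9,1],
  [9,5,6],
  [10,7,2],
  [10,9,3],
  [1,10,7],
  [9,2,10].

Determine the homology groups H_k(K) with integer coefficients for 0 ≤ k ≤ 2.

Order the vertices as 1 < 2 < 3 < 4 < 5 < 6 < 7 < 8 < 9 < 10. Listing each simplex with vertices in this order, K has dimension 2 with simplices:

  0-simplices (10): [1], [2], [3], [4], [5], [6], [7], [8], [9], [10]
  1-simplices (30): (30 of them)
  2-simplices (20): (20 of them)

giving chain groups C_0 ≅ Z^10, C_1 ≅ Z^30, C_2 ≅ Z^20.

Boundary ∂_1: C_1 → C_0 is given by ∂[p,q] = [q] − [p]. For instance
  ∂[6,9] = [9] − [6].
This gives a 10×30 integer matrix of rank 9; reducing to Smith normal form yields diagonal entries (1,1,1,1,1,1,1,1,1).

The boundary map ∂_2: C_2 → C_1 maps a triangle to the signed sum of its edges. For instance
  ∂[3,8,10] = [8,10] − [3,10] + [3,8],
  ∂[3,4,5] = [4,5] − [3,5] + [3,4].
The resulting 30×20 matrix has rank 20, and its Smith normal form has invariant factors (1,1,1,1,1,1,1,1,1,1,1,1,1,1,1,1,1,1,1,2).

Computing H_k = (kernel of ∂_k) / (image of ∂_{k+1}):

  H_0: rank C_0 − rank ∂_1 = 10 − 9 = 1, and the invariant factors of ∂_1 are all 1, so H_0 ≅ Z.
  H_1: rank ker ∂_1 − rank ∂_2 = (30 − 9) − 20 = 1, and ∂_2 has invariant factor 2 > 1, so H_1 ≅ Z ⊕ Z/2.
  H_2: rank ker ∂_2 − rank ∂_3 = (20 − 20) − 0 = 0, and there is no ∂_3, so H_2 ≅ 0.

As a check, the Euler characteristic is 10 − 30 + 20 = 0, which agrees with 1 − 1 + 0 = 0.
(K is a triangulation of the Klein bottle.)

H_0 ≅ Z,  H_1 ≅ Z ⊕ Z/2,  H_2 = 0.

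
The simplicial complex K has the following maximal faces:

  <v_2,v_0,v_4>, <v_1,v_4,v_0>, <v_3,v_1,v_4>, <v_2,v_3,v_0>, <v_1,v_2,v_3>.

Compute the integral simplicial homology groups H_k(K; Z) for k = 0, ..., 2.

H_0 = Z,  H_1 = Z,  H_2 = 0.

K has 5 vertices, 10 edges, 5 triangles.
rank ∂_0 = 0, rank ∂_1 = 4 ⇒ b_0 = 5 − 0 − 4 = 1; all invariant factors of ∂_1 are 1 so no torsion. So H_0 ≅ Z.
rank ∂_1 = 4, rank ∂_2 = 5 ⇒ b_1 = 10 − 4 − 5 = 1; all invariant factors of ∂_2 are 1 so no torsion. So H_1 ≅ Z.
rank ∂_2 = 5, rank ∂_3 = 0 ⇒ b_2 = 5 − 5 − 0 = 0. So H_2 ≅ 0.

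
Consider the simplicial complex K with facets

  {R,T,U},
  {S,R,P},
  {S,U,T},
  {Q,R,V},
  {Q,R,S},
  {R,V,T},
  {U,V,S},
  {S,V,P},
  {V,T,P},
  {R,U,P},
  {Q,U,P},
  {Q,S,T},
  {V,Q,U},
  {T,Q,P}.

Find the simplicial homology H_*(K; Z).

Fix the vertex order P < Q < R < S < T < U < V and write every simplex with vertices in increasing order. Then dim K = 2 and the simplices of K are:

  0-simplices (7): P, Q, R, S, T, U, V
  1-simplices (21): PQ, PR, PS, PT, PU, PV, QR, QS, QT, QU, QV, RS, RT, RU, RV, ST, SU, SV, TU, TV, UV
  2-simplices (14): PQT, PQU, PRS, PRU, PSV, PTV, QRS, QRV, QST, QUV, RTU, RTV, STU, SUV

giving chain groups C_0 ≅ Z^7, C_1 ≅ Z^21, C_2 ≅ Z^14.

∂_1: C_1 → C_0 maps an edge to its endpoints' difference, ∂[p,q] = q − p. For instance
  ∂QR = R − Q.
As a 7×21 matrix over Z this has rank 6, with invariant factors (1,1,1,1,1,1).

The boundary map ∂_2: C_2 → C_1 acts by ∂[p,q,r] = [q,r] − [p,r] + [p,q]. For instance
  ∂QST = ST − QT + QS,
  ∂PTV = TV − PV + PT.
The 21×14 boundary matrix has rank 13 and Smith normal form diag(1,1,1,1,1,1,1,1,1,1,1,1,1).

From H_k ≅ ker(∂_k) / im(∂_{k+1}) we obtain:

  H_0: rank C_0 − rank ∂_1 = 7 − 6 = 1, and the invariant factors of ∂_1 are all 1, so H_0 ≅ Z.
  H_1: rank ker ∂_1 − rank ∂_2 = (21 − 6) − 13 = 2, and the invariant factors of ∂_2 are all 1, so H_1 ≅ Z^2.
  H_2: rank ker ∂_2 − rank ∂_3 = (14 − 13) − 0 = 1, and there is no ∂_3, so H_2 ≅ Z.

H_0 = Z,  H_1 = Z^2,  H_2 = Z.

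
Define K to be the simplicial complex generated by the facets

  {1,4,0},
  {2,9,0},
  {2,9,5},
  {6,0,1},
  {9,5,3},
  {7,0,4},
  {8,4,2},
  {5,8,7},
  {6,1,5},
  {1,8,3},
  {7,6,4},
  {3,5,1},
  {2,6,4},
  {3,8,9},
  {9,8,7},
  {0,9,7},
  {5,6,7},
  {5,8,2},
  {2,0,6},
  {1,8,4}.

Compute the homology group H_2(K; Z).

H_2 ≅ 0.

Order the vertices as 0 < 1 < 2 < 3 < 4 < 5 < 6 < 7 < 8 < 9. Listing each simplex with vertices in this order, K has dimension 2 with simplices:

  0-simplices (10): [0], [1], [2], [3], [4], [5], [6], [7], [8], [9]
  1-simplices (30): (30 of them)
  2-simplices (20): (20 of them)

Hence C_0 ≅ Z^10, C_1 ≅ Z^30, C_2 ≅ Z^20.

∂_1: C_1 → C_0 is given by ∂[p,q] = [q] − [p].
The 10×30 boundary matrix has rank 9 and Smith normal form diag(1,1,1,1,1,1,1,1,1).

Boundary ∂_2: C_2 → C_1 sends each 2-simplex [p,q,r] to [q,r] − [p,r] + [p,q]. For instance
  ∂[2,5,9] = [5,9] − [2,9] + [2,5],
  ∂[0,4,7] = [4,7] − [0,7] + [0,4].
The resulting 30×20 matrix has rank 20, and its Smith normal form has invariant factors (1,1,1,1,1,1,1,1,1,1,1,1,1,1,1,1,1,1,1,2).

Computing H_k = (kernel of ∂_k) / (image of ∂_{k+1}):

  H_2: rank ker ∂_2 − rank ∂_3 = (20 − 20) − 0 = 0, and there is no ∂_3, so H_2 ≅ 0.

(K is a triangulation of the Klein bottle.)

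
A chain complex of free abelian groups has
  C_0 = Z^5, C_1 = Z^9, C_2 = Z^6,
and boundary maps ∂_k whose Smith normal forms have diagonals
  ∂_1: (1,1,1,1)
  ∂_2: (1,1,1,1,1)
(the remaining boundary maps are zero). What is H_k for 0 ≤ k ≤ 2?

H_0: b_0 = 5 − 0 − 4 = 1; torsion from ∂_1 factors > 1: none. So H_0 = Z.
H_1: b_1 = 9 − 4 − 5 = 0; torsion from ∂_2 factors > 1: none. So H_1 = 0.
H_2: b_2 = 6 − 5 − 0 = 1; torsion from ∂_3 factors > 1: none. So H_2 = Z.

H_0 = Z,  H_1 = 0,  H_2 = Z.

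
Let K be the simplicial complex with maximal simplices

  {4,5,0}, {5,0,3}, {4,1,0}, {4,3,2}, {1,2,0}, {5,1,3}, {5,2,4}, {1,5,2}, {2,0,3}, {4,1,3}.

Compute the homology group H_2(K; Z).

Fix the vertex order 0 < 1 < 2 < 3 < 4 < 5 and write every simplex with vertices in increasing order. Then dim K = 2 and the simplices of K are:

  0-simplices (6): [0], [1], [2], [3], [4], [5]
  1-simplices (15): [0,1], [0,2], [0,3], [0,4], [0,5], [1,2], [1,3], [1,4], [1,5], [2,3], [2,4], [2,5], [3,4], [3,5], [4,5]
  2-simplices (10): [0,1,2], [0,1,4], [0,2,3], [0,3,5], [0,4,5], [1,2,5], [1,3,4], [1,3,5], [2,3,4], [2,4,5]

so the chain groups are C_0 ≅ Z^6, C_1 ≅ Z^15, C_2 ≅ Z^10.

Boundary ∂_1: C_1 → C_0 is given by ∂[p,q] = [q] − [p]. For instance
  ∂[0,1] = [1] − [0].
This gives a 6×15 integer matrix of rank 5; reducing to Smith normal form yields diagonal entries (1,1,1,1,1).

∂_2: C_2 → C_1 maps a triangle to the signed sum of its edges. For instance
  ∂[0,2,3] = [2,3] − [0,3] + [0,2],
  ∂[2,3,4] = [3,4] − [2,4] + [2,3].
As a 15×10 matrix over Z this has rank 10, with invariant factors (1,1,1,1,1,1,1,1,1,2).

From H_k ≅ ker(∂_k) / im(∂_{k+1}) we obtain:

  H_2: rank ker ∂_2 − rank ∂_3 = (10 − 10) − 0 = 0, and there is no ∂_3, so H_2 ≅ 0.

H_2 ≅ 0.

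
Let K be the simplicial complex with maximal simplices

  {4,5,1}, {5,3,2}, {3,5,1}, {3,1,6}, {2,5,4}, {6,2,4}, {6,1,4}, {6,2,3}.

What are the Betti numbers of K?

b_0 = 1, b_1 = 0, b_2 = 1.

K has 6 vertices, 12 edges, 8 triangles.
rank ∂_0 = 0, rank ∂_1 = 5 ⇒ b_0 = 6 − 0 − 5 = 1; all invariant factors of ∂_1 are 1 so no torsion. So H_0 ≅ Z.
rank ∂_1 = 5, rank ∂_2 = 7 ⇒ b_1 = 12 − 5 − 7 = 0; all invariant factors of ∂_2 are 1 so no torsion. So H_1 ≅ 0.
rank ∂_2 = 7, rank ∂_3 = 0 ⇒ b_2 = 8 − 7 − 0 = 1. So H_2 ≅ Z.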